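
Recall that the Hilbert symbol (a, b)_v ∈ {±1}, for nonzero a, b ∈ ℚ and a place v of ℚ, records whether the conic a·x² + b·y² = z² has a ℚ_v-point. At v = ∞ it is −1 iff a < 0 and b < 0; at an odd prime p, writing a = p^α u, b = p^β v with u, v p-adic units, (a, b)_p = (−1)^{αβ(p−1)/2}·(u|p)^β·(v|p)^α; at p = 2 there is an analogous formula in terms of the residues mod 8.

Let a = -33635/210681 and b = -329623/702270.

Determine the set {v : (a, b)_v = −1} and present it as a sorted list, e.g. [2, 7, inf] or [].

[2, inf]

Mod squares: a ≡ -35, b ≡ -210. Check v ∈ {∞, 2, 3, 5, 7, 17, 31}.
v=∞: -35 < 0 and -210 < 0  ⇒  (a,b)_∞ = -1.
v=7: a=7^1·(≡2), b=7^3·(≡6) mod 7; (2|7)=+1, (6|7)=-1; (−1)^{1·3·3}·(+1)^3·(-1)^1 = +1.
v=5: a=5^1·(≡3), b=5^-1·(≡3) mod 5; (3|5)=-1, (3|5)=-1; (−1)^{1·-1·2}·(-1)^-1·(-1)^1 = +1.
v=31: a=31^2·(≡24), b=31^2·(≡16) mod 31; (24|31)=-1, (16|31)=+1; (−1)^{2·2·15}·(-1)^2·(+1)^2 = +1.
v=3: a=3^-6·(≡1), b=3^-5·(≡2) mod 3; (1|3)=+1, (2|3)=-1; (−1)^{-6·-5·1}·(+1)^-5·(-1)^-6 = +1.
v=17: a=17^-2·(≡13), b=17^-2·(≡10) mod 17; (13|17)=+1, (10|17)=-1; (−1)^{-2·-2·8}·(+1)^-2·(-1)^-2 = +1.
v=2: v_2(a)=0, v_2(b)=-1; units ≡ 5, 7 (mod 8); ε·ε+αω+βω = 0·1+0·0+-1·1 ≡ 1  ⇒  (a,b)_2 = -1.
Ram(-35, -210) = {2, ∞}; no ℚ_2-point on the conic.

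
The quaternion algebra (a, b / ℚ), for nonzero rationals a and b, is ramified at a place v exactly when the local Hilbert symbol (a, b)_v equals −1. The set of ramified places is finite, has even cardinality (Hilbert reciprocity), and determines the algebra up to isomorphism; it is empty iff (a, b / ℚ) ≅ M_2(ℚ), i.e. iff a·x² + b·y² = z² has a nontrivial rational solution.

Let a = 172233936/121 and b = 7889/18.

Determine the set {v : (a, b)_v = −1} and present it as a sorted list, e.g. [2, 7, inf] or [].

Mod squares: a ≡ 2261, b ≡ 322. Check v ∈ {∞, 2, 3, 7, 11, 17, 19, 23}.
v=19: a=19^1·(≡9), b=19^0·(≡15) mod 19; (9|19)=+1, (15|19)=-1; (−1)^{1·0·9}·(+1)^0·(-1)^1 = -1.
v=3: a=3^2·(≡2), b=3^-2·(≡1) mod 3; (2|3)=-1, (1|3)=+1; (−1)^{2·-2·1}·(-1)^-2·(+1)^2 = +1.
v=11: a=11^-2·(≡6), b=11^0·(≡5) mod 11; (6|11)=-1, (5|11)=+1; (−1)^{-2·0·5}·(-1)^0·(+1)^-2 = +1.
v=23: a=23^2·(≡7), b=23^1·(≡5) mod 23; (7|23)=-1, (5|23)=-1; (−1)^{2·1·11}·(-1)^1·(-1)^2 = -1.
v=17: a=17^1·(≡10), b=17^0·(≡1) mod 17; (10|17)=-1, (1|17)=+1; (−1)^{1·0·8}·(-1)^0·(+1)^1 = +1.
v=7: a=7^1·(≡1), b=7^3·(≡4) mod 7; (1|7)=+1, (4|7)=+1; (−1)^{1·3·3}·(+1)^3·(+1)^1 = -1.
v=2: v_2(a)=4, v_2(b)=-1; units ≡ 5, 1 (mod 8); ε·ε+αω+βω = 0·0+4·0+-1·1 ≡ 1  ⇒  (a,b)_2 = -1.
v=∞: 2261 > 0 and 322 > 0  ⇒  (a,b)_∞ = +1.
(2261, 322 / ℚ) ramifies at {2, 7, 19, 23}: a division algebra.

[2, 7, 19, 23]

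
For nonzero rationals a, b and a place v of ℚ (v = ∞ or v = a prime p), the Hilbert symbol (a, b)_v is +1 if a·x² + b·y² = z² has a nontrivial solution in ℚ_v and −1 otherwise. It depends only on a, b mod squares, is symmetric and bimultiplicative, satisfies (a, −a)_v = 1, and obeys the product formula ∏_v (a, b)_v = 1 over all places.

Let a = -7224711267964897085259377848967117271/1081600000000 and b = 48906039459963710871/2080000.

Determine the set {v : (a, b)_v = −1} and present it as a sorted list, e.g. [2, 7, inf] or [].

Mod squares: a ≡ -88319, b ≡ 924027. Check v ∈ {∞, 2, 3, 5, 7, 11, 13, 19, 29, 31, 37, 43}.
v=13: a=13^-2·(≡9), b=13^-1·(≡6) mod 13; (9|13)=+1, (6|13)=-1; (−1)^{-2·-1·6}·(+1)^-1·(-1)^-2 = +1.
v=7: a=7^7·(≡1), b=7^2·(≡3) mod 7; (1|7)=+1, (3|7)=-1; (−1)^{7·2·3}·(+1)^2·(-1)^7 = -1.
v=11: a=11^7·(≡9), b=11^4·(≡9) mod 11; (9|11)=+1, (9|11)=+1; (−1)^{7·4·5}·(+1)^4·(+1)^7 = +1.
v=∞: -88319 < 0 and 924027 > 0  ⇒  (a,b)_∞ = +1.
v=37: a=37^3·(≡18), b=37^2·(≡7) mod 37; (18|37)=-1, (7|37)=+1; (−1)^{3·2·18}·(-1)^2·(+1)^3 = +1.
v=2: v_2(a)=-14, v_2(b)=-8; units ≡ 1, 3 (mod 8); ε·ε+αω+βω = 0·1+-14·1+-8·0 ≡ 0  ⇒  (a,b)_2 = +1.
v=3: a=3^12·(≡1), b=3^7·(≡2) mod 3; (1|3)=+1, (2|3)=-1; (−1)^{12·7·1}·(+1)^7·(-1)^12 = +1.
v=31: a=31^3·(≡26), b=31^2·(≡10) mod 31; (26|31)=-1, (10|31)=+1; (−1)^{3·2·15}·(-1)^2·(+1)^3 = +1.
v=29: a=29^2·(≡10), b=29^1·(≡26) mod 29; (10|29)=-1, (26|29)=-1; (−1)^{2·1·14}·(-1)^1·(-1)^2 = -1.
v=19: a=19^2·(≡14), b=19^1·(≡15) mod 19; (14|19)=-1, (15|19)=-1; (−1)^{2·1·9}·(-1)^1·(-1)^2 = -1.
v=43: a=43^2·(≡28), b=43^1·(≡39) mod 43; (28|43)=-1, (39|43)=-1; (−1)^{2·1·21}·(-1)^1·(-1)^2 = -1.
v=5: a=5^-8·(≡4), b=5^-4·(≡2) mod 5; (4|5)=+1, (2|5)=-1; (−1)^{-8·-4·2}·(+1)^-4·(-1)^-8 = +1.
Ram(-88319, 924027) = {7, 19, 29, 43}; no ℚ_7-point on the conic.

[7, 19, 29, 43]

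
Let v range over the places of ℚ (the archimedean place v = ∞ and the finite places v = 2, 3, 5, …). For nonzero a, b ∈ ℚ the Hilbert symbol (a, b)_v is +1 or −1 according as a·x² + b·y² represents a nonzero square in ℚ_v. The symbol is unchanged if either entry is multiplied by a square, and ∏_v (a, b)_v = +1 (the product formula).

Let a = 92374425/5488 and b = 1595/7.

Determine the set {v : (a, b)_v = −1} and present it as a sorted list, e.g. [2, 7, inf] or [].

Mod squares: a ≡ 2639, b ≡ 11165. Check v ∈ {∞, 2, 3, 5, 7, 11, 13, 29}.
v=∞: 2639 > 0 and 11165 > 0  ⇒  (a,b)_∞ = +1.
v=29: a=29^1·(≡24), b=29^1·(≡12) mod 29; (24|29)=+1, (12|29)=-1; (−1)^{1·1·14}·(+1)^1·(-1)^1 = -1.
v=3: a=3^4·(≡2), b=3^0·(≡2) mod 3; (2|3)=-1, (2|3)=-1; (−1)^{4·0·1}·(-1)^0·(-1)^4 = +1.
v=13: a=13^1·(≡8), b=13^0·(≡5) mod 13; (8|13)=-1, (5|13)=-1; (−1)^{1·0·6}·(-1)^0·(-1)^1 = -1.
v=11: a=11^2·(≡8), b=11^1·(≡5) mod 11; (8|11)=-1, (5|11)=+1; (−1)^{2·1·5}·(-1)^1·(+1)^2 = -1.
v=7: a=7^-3·(≡5), b=7^-1·(≡6) mod 7; (5|7)=-1, (6|7)=-1; (−1)^{-3·-1·3}·(-1)^-1·(-1)^-3 = -1.
v=5: a=5^2·(≡4), b=5^1·(≡2) mod 5; (4|5)=+1, (2|5)=-1; (−1)^{2·1·2}·(+1)^1·(-1)^2 = +1.
v=2: v_2(a)=-4, v_2(b)=0; units ≡ 7, 5 (mod 8); ε·ε+αω+βω = 1·0+-4·1+0·0 ≡ 0  ⇒  (a,b)_2 = +1.
|Ram(2639, 11165)| = 4, even; anisotropic at {7, 11, 13, 29}.

[7, 11, 13, 29]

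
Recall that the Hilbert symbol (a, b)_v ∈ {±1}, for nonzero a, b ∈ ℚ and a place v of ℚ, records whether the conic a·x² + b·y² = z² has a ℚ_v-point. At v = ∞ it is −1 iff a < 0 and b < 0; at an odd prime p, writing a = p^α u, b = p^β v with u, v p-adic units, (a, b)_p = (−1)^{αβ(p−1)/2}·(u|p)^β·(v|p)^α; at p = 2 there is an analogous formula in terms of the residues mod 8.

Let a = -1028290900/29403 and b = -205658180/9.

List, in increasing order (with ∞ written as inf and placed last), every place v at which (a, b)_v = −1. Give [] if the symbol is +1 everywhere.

[5, 7, 13, inf]

(a, b) ≡ (-106743, -177905) mod (ℚ^×)²; places V = {2, 3, 5, 7, 11, 13, 17, 23, ∞}.
(a,b)_13: α=1, u≡11; β=1, v≡1 (mod 13); (11|13)=-1, (1|13)=+1; sign (−1)^0·-1^1·+1^1 = -1.
(a,b)_17: α=3, u≡14; β=3, v≡5 (mod 17); (14|17)=-1, (5|17)=-1; sign (−1)^0·-1^3·-1^3 = +1.
(a,b)_2: α=2, β=2; u≡1, v≡7 (mod 8); ε(u)ε(v)=0·1, αω(v)=2·0, βω(u)=2·0; sum ≡ 0  ⇒  +1.
(a,b)_3: α=-5, u≡2; β=-2, v≡1 (mod 3); (2|3)=-1, (1|3)=+1; sign (−1)^0·-1^-2·+1^-5 = +1.
(a,b)_∞: sgn(-106743)=−, sgn(-177905)=−, so -1.
(a,b)_5: α=2, u≡3; β=1, v≡1 (mod 5); (3|5)=-1, (1|5)=+1; sign (−1)^0·-1^1·+1^2 = -1.
(a,b)_7: α=1, u≡1; β=1, v≡1 (mod 7); (1|7)=+1, (1|7)=+1; sign (−1)^1·+1^1·+1^1 = -1.
(a,b)_23: α=1, u≡15; β=1, v≡3 (mod 23); (15|23)=-1, (3|23)=+1; sign (−1)^1·-1^1·+1^1 = +1.
(a,b)_11: α=-2, u≡1; β=0, v≡1 (mod 11); (1|11)=+1, (1|11)=+1; sign (−1)^0·+1^0·+1^-2 = +1.
(-106743, -177905 / ℚ) ramifies at {5, 7, 13, ∞}: a division algebra.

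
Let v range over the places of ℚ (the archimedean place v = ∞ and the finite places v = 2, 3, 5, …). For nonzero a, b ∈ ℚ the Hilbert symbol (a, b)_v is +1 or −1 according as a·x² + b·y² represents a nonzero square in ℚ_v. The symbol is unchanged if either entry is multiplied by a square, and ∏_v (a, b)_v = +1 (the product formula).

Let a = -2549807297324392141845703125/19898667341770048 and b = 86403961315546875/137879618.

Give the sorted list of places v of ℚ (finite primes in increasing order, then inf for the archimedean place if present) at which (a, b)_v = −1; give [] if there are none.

[2, 7]

(a, b) ≡ (-1001, 390) mod (ℚ^×)²; places V = {2, 3, 5, 7, 11, 13, 19, 23, 31, ∞}.
(a,b)_11: α=3, u≡2; β=2, v≡1 (mod 11); (2|11)=-1, (1|11)=+1; sign (−1)^0·-1^2·+1^3 = +1.
(a,b)_∞: sgn(-1001)=−, sgn(390)=+, so +1.
(a,b)_5: α=12, u≡4; β=7, v≡3 (mod 5); (4|5)=+1, (3|5)=-1; sign (−1)^0·+1^7·-1^12 = +1.
(a,b)_23: α=-2, u≡11; β=-2, v≡21 (mod 23); (11|23)=-1, (21|23)=-1; sign (−1)^0·-1^-2·-1^-2 = +1.
(a,b)_3: α=28, u≡1; β=15, v≡1 (mod 3); (1|3)=+1, (1|3)=+1; sign (−1)^0·+1^15·+1^28 = +1.
(a,b)_31: α=-2, u≡11; β=0, v≡2 (mod 31); (11|31)=-1, (2|31)=+1; sign (−1)^0·-1^0·+1^-2 = +1.
(a,b)_19: α=-6, u≡5; β=-4, v≡2 (mod 19); (5|19)=+1, (2|19)=-1; sign (−1)^0·+1^-4·-1^-6 = +1.
(a,b)_13: α=-1, u≡4; β=1, v≡10 (mod 13); (4|13)=+1, (10|13)=+1; sign (−1)^0·+1^1·+1^-1 = +1.
(a,b)_7: α=3, u≡4; β=2, v≡5 (mod 7); (4|7)=+1, (5|7)=-1; sign (−1)^0·+1^2·-1^3 = -1.
(a,b)_2: α=-6, β=-1; u≡7, v≡3 (mod 8); ε(u)ε(v)=1·1, αω(v)=-6·1, βω(u)=-1·0; sum ≡ 1  ⇒  -1.
|Ram(-1001, 390)| = 2, even; anisotropic at {2, 7}.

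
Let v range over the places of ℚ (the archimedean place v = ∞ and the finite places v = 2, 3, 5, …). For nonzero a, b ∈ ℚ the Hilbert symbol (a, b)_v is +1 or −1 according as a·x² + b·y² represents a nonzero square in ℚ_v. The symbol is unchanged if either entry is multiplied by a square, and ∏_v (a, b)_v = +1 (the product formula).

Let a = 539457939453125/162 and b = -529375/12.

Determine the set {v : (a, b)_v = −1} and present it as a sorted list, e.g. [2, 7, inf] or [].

[2, 7]

Mod squares: a ≡ 154, b ≡ -21. Check v ∈ {∞, 2, 3, 5, 7, 11}.
v=2: v_2(a)=-1, v_2(b)=-2; units ≡ 5, 3 (mod 8); ε·ε+αω+βω = 0·1+-1·1+-2·1 ≡ 1  ⇒  (a,b)_2 = -1.
v=5: a=5^10·(≡4), b=5^4·(≡4) mod 5; (4|5)=+1, (4|5)=+1; (−1)^{10·4·2}·(+1)^4·(+1)^10 = +1.
v=7: a=7^3·(≡4), b=7^1·(≡2) mod 7; (4|7)=+1, (2|7)=+1; (−1)^{3·1·3}·(+1)^1·(+1)^3 = -1.
v=3: a=3^-4·(≡1), b=3^-1·(≡2) mod 3; (1|3)=+1, (2|3)=-1; (−1)^{-4·-1·1}·(+1)^-1·(-1)^-4 = +1.
v=∞: 154 > 0 and -21 < 0  ⇒  (a,b)_∞ = +1.
v=11: a=11^5·(≡3), b=11^2·(≡3) mod 11; (3|11)=+1, (3|11)=+1; (−1)^{5·2·5}·(+1)^2·(+1)^5 = +1.
(154, -21 / ℚ) ramifies at {2, 7}: a division algebra.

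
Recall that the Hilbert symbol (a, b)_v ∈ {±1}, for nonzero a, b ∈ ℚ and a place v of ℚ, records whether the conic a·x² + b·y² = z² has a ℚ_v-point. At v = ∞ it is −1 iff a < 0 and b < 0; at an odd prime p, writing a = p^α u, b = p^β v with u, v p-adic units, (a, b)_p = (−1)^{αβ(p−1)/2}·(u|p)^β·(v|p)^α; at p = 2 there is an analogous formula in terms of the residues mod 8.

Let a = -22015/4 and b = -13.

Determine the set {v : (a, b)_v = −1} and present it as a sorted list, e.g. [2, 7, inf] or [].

[5, 13, 37, inf]

(a, b) ≡ (-22015, -13) mod (ℚ^×)²; places V = {2, 5, 7, 13, 17, 37, ∞}.
(a,b)_7: α=1, u≡3; β=0, v≡1 (mod 7); (3|7)=-1, (1|7)=+1; sign (−1)^0·-1^0·+1^1 = +1.
(a,b)_∞: sgn(-22015)=−, sgn(-13)=−, so -1.
(a,b)_37: α=1, u≡27; β=0, v≡24 (mod 37); (27|37)=+1, (24|37)=-1; sign (−1)^0·+1^0·-1^1 = -1.
(a,b)_13: α=0, u≡5; β=1, v≡12 (mod 13); (5|13)=-1, (12|13)=+1; sign (−1)^0·-1^1·+1^0 = -1.
(a,b)_2: α=-2, β=0; u≡1, v≡3 (mod 8); ε(u)ε(v)=0·1, αω(v)=-2·1, βω(u)=0·0; sum ≡ 0  ⇒  +1.
(a,b)_17: α=1, u≡12; β=0, v≡4 (mod 17); (12|17)=-1, (4|17)=+1; sign (−1)^0·-1^0·+1^1 = +1.
(a,b)_5: α=1, u≡3; β=0, v≡2 (mod 5); (3|5)=-1, (2|5)=-1; sign (−1)^0·-1^0·-1^1 = -1.
(-22015, -13 / ℚ) ramifies at {5, 13, 37, ∞}: a division algebra.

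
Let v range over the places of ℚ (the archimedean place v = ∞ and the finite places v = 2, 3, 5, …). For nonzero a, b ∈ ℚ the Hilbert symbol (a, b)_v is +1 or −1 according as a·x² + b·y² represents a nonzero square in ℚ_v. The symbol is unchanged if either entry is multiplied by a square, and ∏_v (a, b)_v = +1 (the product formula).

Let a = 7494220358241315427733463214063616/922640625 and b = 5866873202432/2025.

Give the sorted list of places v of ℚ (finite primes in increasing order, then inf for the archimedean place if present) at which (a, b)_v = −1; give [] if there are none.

[2, 11, 19, 41]

Mod squares: a ≡ 1110854, b ≡ 197087. Check v ∈ {∞, 2, 3, 5, 7, 11, 19, 23, 31, 41}.
v=19: a=19^3·(≡12), b=19^1·(≡13) mod 19; (12|19)=-1, (13|19)=-1; (−1)^{3·1·9}·(-1)^1·(-1)^3 = -1.
v=41: a=41^3·(≡30), b=41^1·(≡21) mod 41; (30|41)=-1, (21|41)=+1; (−1)^{3·1·20}·(-1)^1·(+1)^3 = -1.
v=31: a=31^5·(≡6), b=31^2·(≡14) mod 31; (6|31)=-1, (14|31)=+1; (−1)^{5·2·15}·(-1)^2·(+1)^5 = +1.
v=∞: 1110854 > 0 and 197087 > 0  ⇒  (a,b)_∞ = +1.
v=2: v_2(a)=19, v_2(b)=8; units ≡ 3, 7 (mod 8); ε·ε+αω+βω = 1·1+19·0+8·1 ≡ 1  ⇒  (a,b)_2 = -1.
v=23: a=23^3·(≡11), b=23^1·(≡3) mod 23; (11|23)=-1, (3|23)=+1; (−1)^{3·1·11}·(-1)^1·(+1)^3 = +1.
v=3: a=3^-10·(≡2), b=3^-4·(≡2) mod 3; (2|3)=-1, (2|3)=-1; (−1)^{-10·-4·1}·(-1)^-4·(-1)^-10 = +1.
v=7: a=7^2·(≡6), b=7^0·(≡2) mod 7; (6|7)=-1, (2|7)=+1; (−1)^{2·0·3}·(-1)^0·(+1)^2 = +1.
v=5: a=5^-6·(≡4), b=5^-2·(≡2) mod 5; (4|5)=+1, (2|5)=-1; (−1)^{-6·-2·2}·(+1)^-2·(-1)^-6 = +1.
v=11: a=11^6·(≡7), b=11^3·(≡9) mod 11; (7|11)=-1, (9|11)=+1; (−1)^{6·3·5}·(-1)^3·(+1)^6 = -1.
|Ram(1110854, 197087)| = 4, even; anisotropic at {2, 11, 19, 41}.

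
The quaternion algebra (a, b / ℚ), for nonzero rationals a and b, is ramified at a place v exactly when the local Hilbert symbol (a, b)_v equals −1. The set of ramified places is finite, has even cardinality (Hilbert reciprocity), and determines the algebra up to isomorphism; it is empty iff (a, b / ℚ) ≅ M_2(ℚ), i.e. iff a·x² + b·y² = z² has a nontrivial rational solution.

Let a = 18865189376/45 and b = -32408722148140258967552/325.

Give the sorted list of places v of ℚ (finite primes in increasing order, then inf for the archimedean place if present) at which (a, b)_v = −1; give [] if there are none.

[2, 19]

Mod squares: a ≡ 3045130, b ≡ -18941. Check v ∈ {∞, 2, 3, 5, 11, 13, 19, 31, 47}.
v=3: a=3^-2·(≡1), b=3^0·(≡1) mod 3; (1|3)=+1, (1|3)=+1; (−1)^{-2·0·1}·(+1)^0·(+1)^-2 = +1.
v=31: a=31^1·(≡27), b=31^3·(≡10) mod 31; (27|31)=-1, (10|31)=+1; (−1)^{1·3·15}·(-1)^3·(+1)^1 = +1.
v=13: a=13^0·(≡12), b=13^-1·(≡12) mod 13; (12|13)=+1, (12|13)=+1; (−1)^{0·-1·6}·(+1)^-1·(+1)^0 = +1.
v=47: a=47^1·(≡21), b=47^3·(≡29) mod 47; (21|47)=+1, (29|47)=-1; (−1)^{1·3·23}·(+1)^3·(-1)^1 = +1.
v=∞: 3045130 > 0 and -18941 < 0  ⇒  (a,b)_∞ = +1.
v=19: a=19^1·(≡9), b=19^2·(≡2) mod 19; (9|19)=+1, (2|19)=-1; (−1)^{1·2·9}·(+1)^2·(-1)^1 = -1.
v=2: v_2(a)=9, v_2(b)=14; units ≡ 5, 3 (mod 8); ε·ε+αω+βω = 0·1+9·1+14·1 ≡ 1  ⇒  (a,b)_2 = -1.
v=5: a=5^-1·(≡4), b=5^-2·(≡1) mod 5; (4|5)=+1, (1|5)=+1; (−1)^{-1·-2·2}·(+1)^-2·(+1)^-1 = +1.
v=11: a=11^3·(≡9), b=11^6·(≡3) mod 11; (9|11)=+1, (3|11)=+1; (−1)^{3·6·5}·(+1)^6·(+1)^3 = +1.
Ram(3045130, -18941) = {2, 19}; no ℚ_2-point on the conic.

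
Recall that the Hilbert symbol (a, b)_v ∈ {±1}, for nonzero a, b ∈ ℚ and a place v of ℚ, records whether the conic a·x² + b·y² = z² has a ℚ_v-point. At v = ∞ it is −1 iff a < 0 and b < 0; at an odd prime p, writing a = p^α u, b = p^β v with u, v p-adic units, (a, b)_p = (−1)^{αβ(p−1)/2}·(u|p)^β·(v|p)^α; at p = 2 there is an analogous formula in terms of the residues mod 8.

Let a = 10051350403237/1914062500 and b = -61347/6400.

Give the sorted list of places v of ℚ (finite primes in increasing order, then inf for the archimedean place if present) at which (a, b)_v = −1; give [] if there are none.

[]

Mod squares: a ≡ 13, b ≡ -3. Check v ∈ {∞, 2, 3, 5, 7, 11, 13, 43}.
v=7: a=7^-2·(≡3), b=7^0·(≡4) mod 7; (3|7)=-1, (4|7)=+1; (−1)^{-2·0·3}·(-1)^0·(+1)^-2 = +1.
v=2: v_2(a)=-2, v_2(b)=-8; units ≡ 5, 5 (mod 8); ε·ε+αω+βω = 0·0+-2·1+-8·1 ≡ 0  ⇒  (a,b)_2 = +1.
v=5: a=5^-10·(≡2), b=5^-2·(≡3) mod 5; (2|5)=-1, (3|5)=-1; (−1)^{-10·-2·2}·(-1)^-2·(-1)^-10 = +1.
v=13: a=13^5·(≡4), b=13^2·(≡10) mod 13; (4|13)=+1, (10|13)=+1; (−1)^{5·2·6}·(+1)^2·(+1)^5 = +1.
v=11: a=11^4·(≡6), b=11^2·(≡6) mod 11; (6|11)=-1, (6|11)=-1; (−1)^{4·2·5}·(-1)^2·(-1)^4 = +1.
v=43: a=43^2·(≡13), b=43^0·(≡41) mod 43; (13|43)=+1, (41|43)=+1; (−1)^{2·0·21}·(+1)^0·(+1)^2 = +1.
v=∞: 13 > 0 and -3 < 0  ⇒  (a,b)_∞ = +1.
v=3: a=3^0·(≡1), b=3^1·(≡2) mod 3; (1|3)=+1, (2|3)=-1; (−1)^{0·1·1}·(+1)^1·(-1)^0 = +1.
Every local symbol is +1, so the conic 13·x² + -3·y² = z² has ℚ_v-points for all v and hence a ℚ-point; (a, b / ℚ) ≅ M_2(ℚ).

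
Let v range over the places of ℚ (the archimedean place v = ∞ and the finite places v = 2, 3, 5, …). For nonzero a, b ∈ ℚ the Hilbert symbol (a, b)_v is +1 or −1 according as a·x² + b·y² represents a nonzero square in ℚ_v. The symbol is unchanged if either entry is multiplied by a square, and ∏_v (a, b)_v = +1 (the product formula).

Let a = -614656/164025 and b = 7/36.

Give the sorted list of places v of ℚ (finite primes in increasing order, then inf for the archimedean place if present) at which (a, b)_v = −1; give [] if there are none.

[2, 7]

Mod squares: a ≡ -1, b ≡ 7. Check v ∈ {∞, 2, 3, 5, 7}.
v=2: v_2(a)=8, v_2(b)=-2; units ≡ 7, 7 (mod 8); ε·ε+αω+βω = 1·1+8·0+-2·0 ≡ 1  ⇒  (a,b)_2 = -1.
v=3: a=3^-8·(≡2), b=3^-2·(≡1) mod 3; (2|3)=-1, (1|3)=+1; (−1)^{-8·-2·1}·(-1)^-2·(+1)^-8 = +1.
v=7: a=7^4·(≡3), b=7^1·(≡1) mod 7; (3|7)=-1, (1|7)=+1; (−1)^{4·1·3}·(-1)^1·(+1)^4 = -1.
v=5: a=5^-2·(≡4), b=5^0·(≡2) mod 5; (4|5)=+1, (2|5)=-1; (−1)^{-2·0·2}·(+1)^0·(-1)^-2 = +1.
v=∞: -1 < 0 and 7 > 0  ⇒  (a,b)_∞ = +1.
Ram(-1, 7) = {2, 7}; no ℚ_2-point on the conic.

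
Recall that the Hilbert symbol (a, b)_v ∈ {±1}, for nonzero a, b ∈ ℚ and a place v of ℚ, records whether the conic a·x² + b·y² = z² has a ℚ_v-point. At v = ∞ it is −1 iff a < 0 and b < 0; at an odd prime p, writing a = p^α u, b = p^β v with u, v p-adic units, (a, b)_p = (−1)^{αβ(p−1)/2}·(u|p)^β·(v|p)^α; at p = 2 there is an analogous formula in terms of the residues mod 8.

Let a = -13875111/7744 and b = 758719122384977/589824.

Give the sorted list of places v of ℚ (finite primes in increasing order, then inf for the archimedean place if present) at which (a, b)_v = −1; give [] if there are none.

Mod squares: a ≡ -1541679, b ≡ 17. Check v ∈ {∞, 2, 3, 11, 13, 17, 19, 37, 43}.
v=3: a=3^3·(≡1), b=3^-2·(≡2) mod 3; (1|3)=+1, (2|3)=-1; (−1)^{3·-2·1}·(+1)^-2·(-1)^3 = -1.
v=43: a=43^1·(≡31), b=43^2·(≡41) mod 43; (31|43)=+1, (41|43)=+1; (−1)^{1·2·21}·(+1)^2·(+1)^1 = +1.
v=11: a=11^-2·(≡4), b=11^0·(≡7) mod 11; (4|11)=+1, (7|11)=-1; (−1)^{-2·0·5}·(+1)^0·(-1)^-2 = +1.
v=2: v_2(a)=-6, v_2(b)=-16; units ≡ 1, 1 (mod 8); ε·ε+αω+βω = 0·0+-6·0+-16·0 ≡ 0  ⇒  (a,b)_2 = +1.
v=13: a=13^0·(≡4), b=13^2·(≡10) mod 13; (4|13)=+1, (10|13)=+1; (−1)^{0·2·6}·(+1)^2·(+1)^0 = +1.
v=19: a=19^1·(≡10), b=19^2·(≡11) mod 19; (10|19)=-1, (11|19)=+1; (−1)^{1·2·9}·(-1)^2·(+1)^1 = +1.
v=37: a=37^1·(≡6), b=37^2·(≡6) mod 37; (6|37)=-1, (6|37)=-1; (−1)^{1·2·18}·(-1)^2·(-1)^1 = -1.
v=17: a=17^1·(≡8), b=17^3·(≡16) mod 17; (8|17)=+1, (16|17)=+1; (−1)^{1·3·8}·(+1)^3·(+1)^1 = +1.
v=∞: -1541679 < 0 and 17 > 0  ⇒  (a,b)_∞ = +1.
(-1541679, 17 / ℚ) ramifies at {3, 37}: a division algebra.

[3, 37]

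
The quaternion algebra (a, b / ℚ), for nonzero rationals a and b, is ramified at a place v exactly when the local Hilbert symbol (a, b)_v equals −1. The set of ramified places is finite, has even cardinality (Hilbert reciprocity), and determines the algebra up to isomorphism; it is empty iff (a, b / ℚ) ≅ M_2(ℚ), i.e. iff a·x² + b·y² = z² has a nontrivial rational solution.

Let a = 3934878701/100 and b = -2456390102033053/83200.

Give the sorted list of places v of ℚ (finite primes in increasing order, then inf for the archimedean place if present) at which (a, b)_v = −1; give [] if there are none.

Mod squares: a ≡ 10899941, b ≡ -316098289. Check v ∈ {∞, 2, 5, 13, 17, 19, 23, 29, 31, 37, 43}.
v=43: a=43^1·(≡27), b=43^1·(≡18) mod 43; (27|43)=-1, (18|43)=-1; (−1)^{1·1·21}·(-1)^1·(-1)^1 = -1.
v=23: a=23^0·(≡22), b=23^4·(≡1) mod 23; (22|23)=-1, (1|23)=+1; (−1)^{0·4·11}·(-1)^4·(+1)^0 = +1.
v=2: v_2(a)=-2, v_2(b)=-8; units ≡ 5, 7 (mod 8); ε·ε+αω+βω = 0·1+-2·0+-8·1 ≡ 0  ⇒  (a,b)_2 = +1.
v=5: a=5^-2·(≡4), b=5^-2·(≡4) mod 5; (4|5)=+1, (4|5)=+1; (−1)^{-2·-2·2}·(+1)^-2·(+1)^-2 = +1.
v=13: a=13^1·(≡10), b=13^-1·(≡12) mod 13; (10|13)=+1, (12|13)=+1; (−1)^{1·-1·6}·(+1)^-1·(+1)^1 = +1.
v=19: a=19^2·(≡8), b=19^2·(≡8) mod 19; (8|19)=-1, (8|19)=-1; (−1)^{2·2·9}·(-1)^2·(-1)^2 = +1.
v=37: a=37^1·(≡16), b=37^1·(≡8) mod 37; (16|37)=+1, (8|37)=-1; (−1)^{1·1·18}·(+1)^1·(-1)^1 = -1.
v=29: a=29^0·(≡1), b=29^1·(≡20) mod 29; (1|29)=+1, (20|29)=+1; (−1)^{0·1·14}·(+1)^1·(+1)^0 = +1.
v=17: a=17^1·(≡15), b=17^1·(≡7) mod 17; (15|17)=+1, (7|17)=-1; (−1)^{1·1·8}·(+1)^1·(-1)^1 = -1.
v=∞: 10899941 > 0 and -316098289 < 0  ⇒  (a,b)_∞ = +1.
v=31: a=31^1·(≡8), b=31^1·(≡20) mod 31; (8|31)=+1, (20|31)=+1; (−1)^{1·1·15}·(+1)^1·(+1)^1 = -1.
|Ram(10899941, -316098289)| = 4, even; anisotropic at {17, 31, 37, 43}.

[17, 31, 37, 43]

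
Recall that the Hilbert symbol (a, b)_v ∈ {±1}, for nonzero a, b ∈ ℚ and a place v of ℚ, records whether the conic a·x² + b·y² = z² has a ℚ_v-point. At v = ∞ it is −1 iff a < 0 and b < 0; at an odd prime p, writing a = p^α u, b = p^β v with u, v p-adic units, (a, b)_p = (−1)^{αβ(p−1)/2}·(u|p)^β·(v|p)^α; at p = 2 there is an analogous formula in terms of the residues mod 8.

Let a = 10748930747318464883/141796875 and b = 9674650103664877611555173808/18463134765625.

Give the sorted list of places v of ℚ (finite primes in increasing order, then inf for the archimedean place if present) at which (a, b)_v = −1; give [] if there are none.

[7, 13, 17, 31]

(a, b) ≡ (4641, 36363) mod (ℚ^×)²; places V = {2, 3, 5, 7, 11, 13, 17, 23, 31, ∞}.
(a,b)_23: α=6, u≡16; β=7, v≡20 (mod 23); (16|23)=+1, (20|23)=-1; sign (−1)^0·+1^7·-1^6 = +1.
(a,b)_2: α=0, β=4; u≡1, v≡3 (mod 8); ε(u)ε(v)=0·1, αω(v)=0·1, βω(u)=4·0; sum ≡ 0  ⇒  +1.
(a,b)_7: α=1, u≡3; β=2, v≡6 (mod 7); (3|7)=-1, (6|7)=-1; sign (−1)^0·-1^2·-1^1 = -1.
(a,b)_∞: sgn(4641)=+, sgn(36363)=+, so +1.
(a,b)_3: α=-1, u≡2; β=1, v≡1 (mod 3); (2|3)=-1, (1|3)=+1; sign (−1)^1·-1^1·+1^-1 = +1.
(a,b)_31: α=2, u≡17; β=3, v≡6 (mod 31); (17|31)=-1, (6|31)=-1; sign (−1)^0·-1^3·-1^2 = -1.
(a,b)_13: α=3, u≡6; β=4, v≡8 (mod 13); (6|13)=-1, (8|13)=-1; sign (−1)^0·-1^4·-1^3 = -1.
(a,b)_17: α=3, u≡4; β=5, v≡5 (mod 17); (4|17)=+1, (5|17)=-1; sign (−1)^0·+1^5·-1^3 = -1.
(a,b)_11: α=-2, u≡6; β=-2, v≡6 (mod 11); (6|11)=-1, (6|11)=-1; sign (−1)^0·-1^-2·-1^-2 = +1.
(a,b)_5: α=-8, u≡1; β=-16, v≡3 (mod 5); (1|5)=+1, (3|5)=-1; sign (−1)^0·+1^-16·-1^-8 = +1.
(4641, 36363 / ℚ) ramifies at {7, 13, 17, 31}: a division algebra.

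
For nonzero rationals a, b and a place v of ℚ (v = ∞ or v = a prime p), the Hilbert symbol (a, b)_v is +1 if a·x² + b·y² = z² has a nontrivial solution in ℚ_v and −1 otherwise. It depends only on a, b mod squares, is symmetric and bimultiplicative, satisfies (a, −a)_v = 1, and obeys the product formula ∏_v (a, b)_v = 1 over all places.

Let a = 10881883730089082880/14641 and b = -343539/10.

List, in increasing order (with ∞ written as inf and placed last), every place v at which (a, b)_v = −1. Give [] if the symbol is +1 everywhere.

(a, b) ≡ (1900145, -7790) mod (ℚ^×)²; places V = {2, 3, 5, 7, 11, 13, 19, 23, 31, 41, ∞}.
(a,b)_5: α=1, u≡1; β=-1, v≡3 (mod 5); (1|5)=+1, (3|5)=-1; sign (−1)^0·+1^-1·-1^1 = -1.
(a,b)_2: α=20, β=-1; u≡1, v≡1 (mod 8); ε(u)ε(v)=0·0, αω(v)=20·0, βω(u)=-1·0; sum ≡ 0  ⇒  +1.
(a,b)_19: α=2, u≡8; β=1, v≡14 (mod 19); (8|19)=-1, (14|19)=-1; sign (−1)^0·-1^1·-1^2 = -1.
(a,b)_3: α=2, u≡2; β=2, v≡1 (mod 3); (2|3)=-1, (1|3)=+1; sign (−1)^0·-1^2·+1^2 = +1.
(a,b)_7: α=0, u≡2; β=2, v≡1 (mod 7); (2|7)=+1, (1|7)=+1; sign (−1)^0·+1^2·+1^0 = +1.
(a,b)_41: α=3, u≡17; β=1, v≡19 (mod 41); (17|41)=-1, (19|41)=-1; sign (−1)^0·-1^1·-1^3 = +1.
(a,b)_11: α=-4, u≡4; β=0, v≡9 (mod 11); (4|11)=+1, (9|11)=+1; sign (−1)^0·+1^0·+1^-4 = +1.
(a,b)_31: α=1, u≡4; β=0, v≡22 (mod 31); (4|31)=+1, (22|31)=-1; sign (−1)^0·+1^0·-1^1 = -1.
(a,b)_13: α=1, u≡6; β=0, v≡9 (mod 13); (6|13)=-1, (9|13)=+1; sign (−1)^0·-1^0·+1^1 = +1.
(a,b)_23: α=1, u≡21; β=0, v≡15 (mod 23); (21|23)=-1, (15|23)=-1; sign (−1)^0·-1^0·-1^1 = -1.
(a,b)_∞: sgn(1900145)=+, sgn(-7790)=−, so +1.
(1900145, -7790 / ℚ) ramifies at {5, 19, 23, 31}: a division algebra.

[5, 19, 23, 31]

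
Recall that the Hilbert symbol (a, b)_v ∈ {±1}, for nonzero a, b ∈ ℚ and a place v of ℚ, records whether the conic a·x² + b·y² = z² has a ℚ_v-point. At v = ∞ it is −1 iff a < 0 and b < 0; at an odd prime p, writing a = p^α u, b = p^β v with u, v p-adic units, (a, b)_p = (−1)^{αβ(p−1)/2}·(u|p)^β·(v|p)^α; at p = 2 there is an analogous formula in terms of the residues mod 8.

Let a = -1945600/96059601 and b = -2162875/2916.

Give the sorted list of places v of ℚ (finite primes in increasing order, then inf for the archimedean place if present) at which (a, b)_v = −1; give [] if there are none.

Mod squares: a ≡ -19, b ≡ -715. Check v ∈ {∞, 2, 3, 5, 11, 13, 19}.
v=5: a=5^2·(≡1), b=5^3·(≡2) mod 5; (1|5)=+1, (2|5)=-1; (−1)^{2·3·2}·(+1)^3·(-1)^2 = +1.
v=∞: -19 < 0 and -715 < 0  ⇒  (a,b)_∞ = -1.
v=19: a=19^1·(≡18), b=19^0·(≡1) mod 19; (18|19)=-1, (1|19)=+1; (−1)^{1·0·9}·(-1)^0·(+1)^1 = +1.
v=2: v_2(a)=12, v_2(b)=-2; units ≡ 5, 5 (mod 8); ε·ε+αω+βω = 0·0+12·1+-2·1 ≡ 0  ⇒  (a,b)_2 = +1.
v=13: a=13^0·(≡6), b=13^1·(≡3) mod 13; (6|13)=-1, (3|13)=+1; (−1)^{0·1·6}·(-1)^1·(+1)^0 = -1.
v=11: a=11^-4·(≡5), b=11^3·(≡3) mod 11; (5|11)=+1, (3|11)=+1; (−1)^{-4·3·5}·(+1)^3·(+1)^-4 = +1.
v=3: a=3^-8·(≡2), b=3^-6·(≡2) mod 3; (2|3)=-1, (2|3)=-1; (−1)^{-8·-6·1}·(-1)^-6·(-1)^-8 = +1.
(-19, -715 / ℚ) ramifies at {13, ∞}: a division algebra.

[13, inf]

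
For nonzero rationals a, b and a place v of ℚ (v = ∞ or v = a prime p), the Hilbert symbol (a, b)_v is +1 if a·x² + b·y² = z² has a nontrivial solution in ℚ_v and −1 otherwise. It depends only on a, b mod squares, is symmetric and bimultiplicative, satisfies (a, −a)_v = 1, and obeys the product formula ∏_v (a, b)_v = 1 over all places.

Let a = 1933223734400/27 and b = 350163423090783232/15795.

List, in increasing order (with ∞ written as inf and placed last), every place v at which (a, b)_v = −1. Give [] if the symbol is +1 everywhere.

[2, 3, 5, 19]

(a, b) ≡ (4182, 80053935) mod (ℚ^×)²; places V = {2, 3, 5, 7, 13, 17, 19, 31, 41, ∞}.
(a,b)_2: α=7, β=10; u≡3, v≡7 (mod 8); ε(u)ε(v)=1·1, αω(v)=7·0, βω(u)=10·1; sum ≡ 1  ⇒  -1.
(a,b)_∞: sgn(4182)=+, sgn(80053935)=+, so +1.
(a,b)_7: α=4, u≡5; β=4, v≡5 (mod 7); (5|7)=-1, (5|7)=-1; sign (−1)^0·-1^4·-1^4 = +1.
(a,b)_13: α=0, u≡10; β=-1, v≡10 (mod 13); (10|13)=+1, (10|13)=+1; sign (−1)^0·+1^-1·+1^0 = +1.
(a,b)_17: α=1, u≡4; β=1, v≡8 (mod 17); (4|17)=+1, (8|17)=+1; sign (−1)^0·+1^1·+1^1 = +1.
(a,b)_3: α=-3, u≡2; β=-5, v≡2 (mod 3); (2|3)=-1, (2|3)=-1; sign (−1)^1·-1^-5·-1^-3 = -1.
(a,b)_5: α=2, u≡3; β=-1, v≡3 (mod 5); (3|5)=-1, (3|5)=-1; sign (−1)^0·-1^-1·-1^2 = -1.
(a,b)_41: α=1, u≡31; β=1, v≡37 (mod 41); (31|41)=+1, (37|41)=+1; sign (−1)^0·+1^1·+1^1 = +1.
(a,b)_19: α=2, u≡15; β=3, v≡5 (mod 19); (15|19)=-1, (5|19)=+1; sign (−1)^0·-1^3·+1^2 = -1.
(a,b)_31: α=0, u≡28; β=3, v≡12 (mod 31); (28|31)=+1, (12|31)=-1; sign (−1)^0·+1^3·-1^0 = +1.
|Ram(4182, 80053935)| = 4, even; anisotropic at {2, 3, 5, 19}.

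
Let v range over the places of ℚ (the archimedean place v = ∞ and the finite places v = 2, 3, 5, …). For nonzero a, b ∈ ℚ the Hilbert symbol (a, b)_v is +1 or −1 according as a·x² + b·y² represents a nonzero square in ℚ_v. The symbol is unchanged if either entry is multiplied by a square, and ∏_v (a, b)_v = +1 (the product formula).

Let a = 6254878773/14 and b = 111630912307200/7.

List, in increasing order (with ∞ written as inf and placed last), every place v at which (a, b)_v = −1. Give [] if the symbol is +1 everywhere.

[3, 7]

(a, b) ≡ (4282278, 194649) mod (ℚ^×)²; places V = {2, 3, 5, 7, 11, 13, 23, 31, ∞}.
(a,b)_7: α=-1, u≡5; β=-1, v≡6 (mod 7); (5|7)=-1, (6|7)=-1; sign (−1)^1·-1^-1·-1^-1 = -1.
(a,b)_5: α=0, u≡2; β=2, v≡4 (mod 5); (2|5)=-1, (4|5)=+1; sign (−1)^0·-1^2·+1^0 = +1.
(a,b)_11: α=3, u≡6; β=2, v≡4 (mod 11); (6|11)=-1, (4|11)=+1; sign (−1)^0·-1^2·+1^3 = +1.
(a,b)_2: α=-1, β=14; u≡3, v≡1 (mod 8); ε(u)ε(v)=1·0, αω(v)=-1·0, βω(u)=14·1; sum ≡ 0  ⇒  +1.
(a,b)_31: α=1, u≡4; β=1, v≡22 (mod 31); (4|31)=+1, (22|31)=-1; sign (−1)^1·+1^1·-1^1 = +1.
(a,b)_3: α=1, u≡2; β=5, v≡2 (mod 3); (2|3)=-1, (2|3)=-1; sign (−1)^1·-1^5·-1^1 = -1.
(a,b)_23: α=1, u≡4; β=1, v≡7 (mod 23); (4|23)=+1, (7|23)=-1; sign (−1)^1·+1^1·-1^1 = +1.
(a,b)_∞: sgn(4282278)=+, sgn(194649)=+, so +1.
(a,b)_13: α=3, u≡9; β=1, v≡4 (mod 13); (9|13)=+1, (4|13)=+1; sign (−1)^0·+1^1·+1^3 = +1.
(4282278, 194649 / ℚ) ramifies at {3, 7}: a division algebra.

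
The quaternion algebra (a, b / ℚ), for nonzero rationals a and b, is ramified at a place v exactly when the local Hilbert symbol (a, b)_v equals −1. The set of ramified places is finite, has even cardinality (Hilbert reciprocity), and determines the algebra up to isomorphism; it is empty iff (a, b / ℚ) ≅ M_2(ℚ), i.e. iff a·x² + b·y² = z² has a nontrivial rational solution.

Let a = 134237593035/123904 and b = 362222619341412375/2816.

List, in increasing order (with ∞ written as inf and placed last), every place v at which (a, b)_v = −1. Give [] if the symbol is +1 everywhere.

(a, b) ≡ (690235, 4387588205) mod (ℚ^×)²; places V = {2, 3, 5, 7, 11, 13, 19, 29, 37, 41, 43, ∞}.
(a,b)_3: α=4, u≡1; β=2, v≡2 (mod 3); (1|3)=+1, (2|3)=-1; sign (−1)^0·+1^2·-1^4 = +1.
(a,b)_7: α=5, u≡3; β=5, v≡3 (mod 7); (3|7)=-1, (3|7)=-1; sign (−1)^1·-1^5·-1^5 = -1.
(a,b)_5: α=1, u≡3; β=3, v≡4 (mod 5); (3|5)=-1, (4|5)=+1; sign (−1)^0·-1^3·+1^1 = -1.
(a,b)_41: α=1, u≡20; β=2, v≡14 (mod 41); (20|41)=+1, (14|41)=-1; sign (−1)^0·+1^2·-1^1 = -1.
(a,b)_19: α=0, u≡2; β=1, v≡3 (mod 19); (2|19)=-1, (3|19)=-1; sign (−1)^0·-1^1·-1^0 = -1.
(a,b)_37: α=1, u≡30; β=1, v≡18 (mod 37); (30|37)=+1, (18|37)=-1; sign (−1)^0·+1^1·-1^1 = -1.
(a,b)_2: α=-10, β=-8; u≡3, v≡5 (mod 8); ε(u)ε(v)=1·0, αω(v)=-10·1, βω(u)=-8·1; sum ≡ 0  ⇒  +1.
(a,b)_13: α=1, u≡3; β=1, v≡7 (mod 13); (3|13)=+1, (7|13)=-1; sign (−1)^0·+1^1·-1^1 = -1.
(a,b)_43: α=0, u≡27; β=1, v≡39 (mod 43); (27|43)=-1, (39|43)=-1; sign (−1)^0·-1^1·-1^0 = -1.
(a,b)_29: α=0, u≡28; β=1, v≡23 (mod 29); (28|29)=+1, (23|29)=+1; sign (−1)^0·+1^1·+1^0 = +1.
(a,b)_∞: sgn(690235)=+, sgn(4387588205)=+, so +1.
(a,b)_11: α=-2, u≡7; β=-1, v≡6 (mod 11); (7|11)=-1, (6|11)=-1; sign (−1)^0·-1^-1·-1^-2 = -1.
Ram(690235, 4387588205) = {5, 7, 11, 13, 19, 37, 41, 43}; no ℚ_5-point on the conic.

[5, 7, 11, 13, 19, 37, 41, 43]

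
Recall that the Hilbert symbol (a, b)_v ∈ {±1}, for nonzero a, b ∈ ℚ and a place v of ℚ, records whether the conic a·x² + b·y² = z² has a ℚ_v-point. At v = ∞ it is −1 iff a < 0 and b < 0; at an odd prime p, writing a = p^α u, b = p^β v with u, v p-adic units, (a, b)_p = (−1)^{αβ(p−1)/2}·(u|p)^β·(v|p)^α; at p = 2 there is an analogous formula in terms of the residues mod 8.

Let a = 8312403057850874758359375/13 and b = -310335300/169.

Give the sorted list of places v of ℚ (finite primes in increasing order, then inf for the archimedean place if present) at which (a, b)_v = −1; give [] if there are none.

Mod squares: a ≡ 1072723795, b ≡ -473. Check v ∈ {∞, 2, 3, 5, 11, 13, 23, 37, 41, 43}.
v=43: a=43^3·(≡4), b=43^1·(≡22) mod 43; (4|43)=+1, (22|43)=-1; (−1)^{3·1·21}·(+1)^1·(-1)^3 = +1.
v=5: a=5^7·(≡4), b=5^2·(≡2) mod 5; (4|5)=+1, (2|5)=-1; (−1)^{7·2·2}·(+1)^2·(-1)^7 = -1.
v=41: a=41^1·(≡4), b=41^0·(≡11) mod 41; (4|41)=+1, (11|41)=-1; (−1)^{1·0·20}·(+1)^0·(-1)^1 = -1.
v=11: a=11^1·(≡7), b=11^1·(≡4) mod 11; (7|11)=-1, (4|11)=+1; (−1)^{1·1·5}·(-1)^1·(+1)^1 = +1.
v=3: a=3^20·(≡1), b=3^8·(≡1) mod 3; (1|3)=+1, (1|3)=+1; (−1)^{20·8·1}·(+1)^8·(+1)^20 = +1.
v=37: a=37^1·(≡27), b=37^0·(≡29) mod 37; (27|37)=+1, (29|37)=-1; (−1)^{1·0·18}·(+1)^0·(-1)^1 = -1.
v=23: a=23^1·(≡6), b=23^0·(≡14) mod 23; (6|23)=+1, (14|23)=-1; (−1)^{1·0·11}·(+1)^0·(-1)^1 = -1.
v=2: v_2(a)=0, v_2(b)=2; units ≡ 3, 7 (mod 8); ε·ε+αω+βω = 1·1+0·0+2·1 ≡ 1  ⇒  (a,b)_2 = -1.
v=13: a=13^-1·(≡12), b=13^-2·(≡11) mod 13; (12|13)=+1, (11|13)=-1; (−1)^{-1·-2·6}·(+1)^-2·(-1)^-1 = -1.
v=∞: 1072723795 > 0 and -473 < 0  ⇒  (a,b)_∞ = +1.
(1072723795, -473 / ℚ) ramifies at {2, 5, 13, 23, 37, 41}: a division algebra.

[2, 5, 13, 23, 37, 41]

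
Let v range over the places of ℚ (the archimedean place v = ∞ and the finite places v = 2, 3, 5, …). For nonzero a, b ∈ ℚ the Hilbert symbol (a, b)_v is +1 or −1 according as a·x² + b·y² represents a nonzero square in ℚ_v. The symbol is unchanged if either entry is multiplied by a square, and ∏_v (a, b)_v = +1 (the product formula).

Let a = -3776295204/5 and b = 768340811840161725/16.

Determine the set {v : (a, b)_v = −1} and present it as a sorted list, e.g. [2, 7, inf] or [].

Mod squares: a ≡ -623645, b ≡ 29. Check v ∈ {∞, 2, 3, 5, 11, 17, 23, 29}.
v=∞: -623645 < 0 and 29 > 0  ⇒  (a,b)_∞ = +1.
v=3: a=3^2·(≡1), b=3^4·(≡2) mod 3; (1|3)=+1, (2|3)=-1; (−1)^{2·4·1}·(+1)^4·(-1)^2 = +1.
v=5: a=5^-1·(≡1), b=5^2·(≡4) mod 5; (1|5)=+1, (4|5)=+1; (−1)^{-1·2·2}·(+1)^2·(+1)^-1 = +1.
v=17: a=17^1·(≡2), b=17^2·(≡10) mod 17; (2|17)=+1, (10|17)=-1; (−1)^{1·2·8}·(+1)^2·(-1)^1 = -1.
v=2: v_2(a)=2, v_2(b)=-4; units ≡ 3, 5 (mod 8); ε·ε+αω+βω = 1·0+2·1+-4·1 ≡ 0  ⇒  (a,b)_2 = +1.
v=29: a=29^3·(≡28), b=29^5·(≡20) mod 29; (28|29)=+1, (20|29)=+1; (−1)^{3·5·14}·(+1)^5·(+1)^3 = +1.
v=11: a=11^1·(≡6), b=11^2·(≡6) mod 11; (6|11)=-1, (6|11)=-1; (−1)^{1·2·5}·(-1)^2·(-1)^1 = -1.
v=23: a=23^1·(≡8), b=23^2·(≡4) mod 23; (8|23)=+1, (4|23)=+1; (−1)^{1·2·11}·(+1)^2·(+1)^1 = +1.
(-623645, 29 / ℚ) ramifies at {11, 17}: a division algebra.

[11, 17]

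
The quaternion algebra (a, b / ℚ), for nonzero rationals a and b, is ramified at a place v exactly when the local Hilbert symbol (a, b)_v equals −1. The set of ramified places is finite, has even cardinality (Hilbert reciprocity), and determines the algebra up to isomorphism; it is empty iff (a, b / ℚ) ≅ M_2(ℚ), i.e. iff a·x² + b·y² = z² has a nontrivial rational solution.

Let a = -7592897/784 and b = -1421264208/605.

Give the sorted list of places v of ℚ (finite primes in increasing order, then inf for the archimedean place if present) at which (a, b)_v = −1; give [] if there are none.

Mod squares: a ≡ -26273, b ≡ -9064185. Check v ∈ {∞, 2, 3, 5, 7, 11, 13, 17, 23, 43, 47}.
v=2: v_2(a)=-4, v_2(b)=4; units ≡ 7, 7 (mod 8); ε·ε+αω+βω = 1·1+-4·0+4·0 ≡ 1  ⇒  (a,b)_2 = -1.
v=3: a=3^0·(≡1), b=3^1·(≡1) mod 3; (1|3)=+1, (1|3)=+1; (−1)^{0·1·1}·(+1)^1·(+1)^0 = +1.
v=43: a=43^1·(≡28), b=43^1·(≡37) mod 43; (28|43)=-1, (37|43)=-1; (−1)^{1·1·21}·(-1)^1·(-1)^1 = -1.
v=23: a=23^0·(≡12), b=23^1·(≡17) mod 23; (12|23)=+1, (17|23)=-1; (−1)^{0·1·11}·(+1)^1·(-1)^0 = +1.
v=5: a=5^0·(≡2), b=5^-1·(≡2) mod 5; (2|5)=-1, (2|5)=-1; (−1)^{0·-1·2}·(-1)^-1·(-1)^0 = -1.
v=7: a=7^-2·(≡5), b=7^2·(≡6) mod 7; (5|7)=-1, (6|7)=-1; (−1)^{-2·2·3}·(-1)^2·(-1)^-2 = +1.
v=11: a=11^0·(≡6), b=11^-2·(≡2) mod 11; (6|11)=-1, (2|11)=-1; (−1)^{0·-2·5}·(-1)^-2·(-1)^0 = +1.
v=47: a=47^1·(≡29), b=47^1·(≡40) mod 47; (29|47)=-1, (40|47)=-1; (−1)^{1·1·23}·(-1)^1·(-1)^1 = -1.
v=∞: -26273 < 0 and -9064185 < 0  ⇒  (a,b)_∞ = -1.
v=13: a=13^1·(≡2), b=13^1·(≡3) mod 13; (2|13)=-1, (3|13)=+1; (−1)^{1·1·6}·(-1)^1·(+1)^1 = -1.
v=17: a=17^2·(≡13), b=17^0·(≡12) mod 17; (13|17)=+1, (12|17)=-1; (−1)^{2·0·8}·(+1)^0·(-1)^2 = +1.
Ram(-26273, -9064185) = {2, 5, 13, 43, 47, ∞}; no ℚ_2-point on the conic.

[2, 5, 13, 43, 47, inf]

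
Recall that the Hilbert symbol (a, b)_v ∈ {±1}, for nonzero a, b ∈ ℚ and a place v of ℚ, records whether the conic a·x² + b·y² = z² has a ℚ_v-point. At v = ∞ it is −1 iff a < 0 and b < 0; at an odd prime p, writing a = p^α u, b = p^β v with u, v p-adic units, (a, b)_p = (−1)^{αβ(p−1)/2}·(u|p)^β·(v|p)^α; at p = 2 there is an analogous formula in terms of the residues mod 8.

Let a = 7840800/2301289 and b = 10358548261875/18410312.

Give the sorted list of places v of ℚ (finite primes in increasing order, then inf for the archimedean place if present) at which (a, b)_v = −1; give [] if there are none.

[2, 11, 19, 29]

Mod squares: a ≡ 2, b ≡ 375782. Check v ∈ {∞, 2, 3, 5, 11, 19, 29, 31, 37, 41}.
v=11: a=11^2·(≡10), b=11^3·(≡7) mod 11; (10|11)=-1, (7|11)=-1; (−1)^{2·3·5}·(-1)^3·(-1)^2 = -1.
v=5: a=5^2·(≡3), b=5^4·(≡2) mod 5; (3|5)=-1, (2|5)=-1; (−1)^{2·4·2}·(-1)^4·(-1)^2 = +1.
v=19: a=19^0·(≡12), b=19^1·(≡2) mod 19; (12|19)=-1, (2|19)=-1; (−1)^{0·1·9}·(-1)^1·(-1)^0 = -1.
v=37: a=37^-2·(≡22), b=37^-2·(≡1) mod 37; (22|37)=-1, (1|37)=+1; (−1)^{-2·-2·18}·(-1)^-2·(+1)^-2 = +1.
v=29: a=29^0·(≡27), b=29^1·(≡7) mod 29; (27|29)=-1, (7|29)=+1; (−1)^{0·1·14}·(-1)^1·(+1)^0 = -1.
v=31: a=31^0·(≡8), b=31^1·(≡4) mod 31; (8|31)=+1, (4|31)=+1; (−1)^{0·1·15}·(+1)^1·(+1)^0 = +1.
v=2: v_2(a)=5, v_2(b)=-3; units ≡ 1, 3 (mod 8); ε·ε+αω+βω = 0·1+5·1+-3·0 ≡ 1  ⇒  (a,b)_2 = -1.
v=41: a=41^-2·(≡18), b=41^-2·(≡19) mod 41; (18|41)=+1, (19|41)=-1; (−1)^{-2·-2·20}·(+1)^-2·(-1)^-2 = +1.
v=∞: 2 > 0 and 375782 > 0  ⇒  (a,b)_∞ = +1.
v=3: a=3^4·(≡2), b=3^6·(≡2) mod 3; (2|3)=-1, (2|3)=-1; (−1)^{4·6·1}·(-1)^6·(-1)^4 = +1.
Ram(2, 375782) = {2, 11, 19, 29}; no ℚ_2-point on the conic.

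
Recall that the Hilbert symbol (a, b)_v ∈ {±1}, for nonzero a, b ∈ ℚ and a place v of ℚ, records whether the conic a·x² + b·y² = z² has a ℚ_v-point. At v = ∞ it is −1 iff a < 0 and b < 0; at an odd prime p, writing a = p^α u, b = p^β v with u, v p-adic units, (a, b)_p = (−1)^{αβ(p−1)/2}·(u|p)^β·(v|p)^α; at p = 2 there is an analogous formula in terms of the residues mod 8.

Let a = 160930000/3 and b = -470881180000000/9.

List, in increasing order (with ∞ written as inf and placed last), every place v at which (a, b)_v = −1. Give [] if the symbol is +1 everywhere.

(a, b) ≡ (399, -55) mod (ℚ^×)²; places V = {2, 3, 5, 7, 11, 19, ∞}.
(a,b)_7: α=1, u≡4; β=2, v≡2 (mod 7); (4|7)=+1, (2|7)=+1; sign (−1)^0·+1^2·+1^1 = +1.
(a,b)_19: α=1, u≡3; β=2, v≡14 (mod 19); (3|19)=-1, (14|19)=-1; sign (−1)^0·-1^2·-1^1 = -1.
(a,b)_5: α=4, u≡1; β=7, v≡4 (mod 5); (1|5)=+1, (4|5)=+1; sign (−1)^0·+1^7·+1^4 = +1.
(a,b)_3: α=-1, u≡1; β=-2, v≡2 (mod 3); (1|3)=+1, (2|3)=-1; sign (−1)^0·+1^-2·-1^-1 = -1.
(a,b)_∞: sgn(399)=+, sgn(-55)=−, so +1.
(a,b)_11: α=2, u≡4; β=3, v≡10 (mod 11); (4|11)=+1, (10|11)=-1; sign (−1)^0·+1^3·-1^2 = +1.
(a,b)_2: α=4, β=8; u≡7, v≡1 (mod 8); ε(u)ε(v)=1·0, αω(v)=4·0, βω(u)=8·0; sum ≡ 0  ⇒  +1.
Ram(399, -55) = {3, 19}; no ℚ_3-point on the conic.

[3, 19]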